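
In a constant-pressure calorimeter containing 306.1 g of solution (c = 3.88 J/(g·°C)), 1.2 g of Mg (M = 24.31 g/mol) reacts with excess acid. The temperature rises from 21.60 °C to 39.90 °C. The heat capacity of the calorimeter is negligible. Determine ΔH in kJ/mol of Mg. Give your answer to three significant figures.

|ΔT| = |39.90 − 21.60| = 18.30 °C
|q_surr| = (306.1 × 3.88) × 18.30 = 1187.668 × 18.30 = 21730 J
n(Mg) = 1.2 / 24.31 = 0.04936 mol
Temperature rose, so q_rxn = −|q_surr| = -21.73 kJ
ΔH = q_rxn / n = -440.2 kJ/mol

ΔH = -440 kJ/mol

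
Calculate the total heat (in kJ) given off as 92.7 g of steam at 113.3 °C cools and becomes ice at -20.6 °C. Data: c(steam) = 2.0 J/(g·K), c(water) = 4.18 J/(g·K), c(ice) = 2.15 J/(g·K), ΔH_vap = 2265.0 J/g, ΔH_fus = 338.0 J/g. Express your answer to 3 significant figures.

q = 287 kJ

q1 (cool steam 113.3→100 °C): 92.7 × 2.0 × 13.3 = 2466 J
q2 (condense at 100 °C): 92.7 × 2265.0 = 209966 J
q3 (cool water 100→0 °C): 92.7 × 4.18 × 100.0 = 38749 J
q4 (freeze at 0 °C): 92.7 × 338.0 = 31333 J
q5 (cool ice 0→-20.6 °C): 92.7 × 2.15 × 20.6 = 4106 J
Total: 2466 + 209966 + 38749 + 31333 + 4106 = 286620 J = 287 kJ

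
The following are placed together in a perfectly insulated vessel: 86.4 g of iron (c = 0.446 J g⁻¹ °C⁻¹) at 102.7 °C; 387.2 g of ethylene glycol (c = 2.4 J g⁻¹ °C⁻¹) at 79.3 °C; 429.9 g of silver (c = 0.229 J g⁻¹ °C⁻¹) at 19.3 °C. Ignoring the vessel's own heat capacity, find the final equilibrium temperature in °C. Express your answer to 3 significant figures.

Σ mᵢcᵢ(T − Tᵢ) = 0  ⇒  T = Σ mᵢcᵢTᵢ / Σ mᵢcᵢ
Σ mᵢcᵢ = 86.4×0.446 + 387.2×2.4 + 429.9×0.229 = 1066.2615
Σ mᵢcᵢTᵢ = 38.5344×102.7 + 929.28×79.3 + 98.4471×19.3 = 79549
T = 79549 / 1066.2615 = 74.61 °C

T_f = 74.6 °C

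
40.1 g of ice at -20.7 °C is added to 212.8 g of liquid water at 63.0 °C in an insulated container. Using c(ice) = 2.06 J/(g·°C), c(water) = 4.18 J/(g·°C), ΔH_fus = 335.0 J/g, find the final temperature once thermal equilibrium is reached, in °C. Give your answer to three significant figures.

T_f = 38.7 °C

Heat to bring ice to 0 °C and melt it: q₁ = 40.1×2.06×20.7 + 40.1×335.0 = 15143 J
Heat the water can supply cooling to 0 °C: 212.8×4.18×63.0 = 56038.8 J > q₁, so all ice melts.
Energy balance: 212.8×4.18×(63.0 − T) = 15143 + 40.1×4.18×(T − 0)
889.504(63.0 − T) = 15143 + 167.618 T
56038.8 − 15143 = 1057.122 T
T = 40895.8 / 1057.122 = 38.69 °C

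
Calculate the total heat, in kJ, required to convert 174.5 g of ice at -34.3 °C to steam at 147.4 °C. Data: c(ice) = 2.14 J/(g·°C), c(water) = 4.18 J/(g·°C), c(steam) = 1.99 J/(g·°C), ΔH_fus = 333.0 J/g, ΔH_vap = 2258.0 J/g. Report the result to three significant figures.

q = 554 kJ

q1 (heat ice -34.3→0.0 °C): 174.5 × 2.14 × 34.3 = 12809 J
q2 (melt at 0 °C): 174.5 × 333.0 = 58109 J
q3 (heat water 0.0→100.0 °C): 174.5 × 4.18 × 100.0 = 72941 J
q4 (vaporize at 100 °C): 174.5 × 2258.0 = 394021 J
q5 (heat steam 100.0→147.4 °C): 174.5 × 1.99 × 47.4 = 16460 J
Total: 12809 + 58109 + 72941 + 394021 + 16460 = 554340 J = 554 kJ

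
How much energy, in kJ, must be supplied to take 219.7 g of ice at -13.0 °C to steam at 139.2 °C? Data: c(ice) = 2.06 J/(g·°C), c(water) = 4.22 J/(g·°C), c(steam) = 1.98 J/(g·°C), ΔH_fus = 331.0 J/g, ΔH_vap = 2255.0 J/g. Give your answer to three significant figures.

q1 (heat ice -13.0→0.0 °C): 219.7 × 2.06 × 13.0 = 5884 J
q2 (melt at 0 °C): 219.7 × 331.0 = 72721 J
q3 (heat water 0.0→100.0 °C): 219.7 × 4.22 × 100.0 = 92713 J
q4 (vaporize at 100 °C): 219.7 × 2255.0 = 495424 J
q5 (heat steam 100.0→139.2 °C): 219.7 × 1.98 × 39.2 = 17052 J
Total: 5884 + 72721 + 92713 + 495424 + 17052 = 683794 J = 684 kJ

q = 684 kJ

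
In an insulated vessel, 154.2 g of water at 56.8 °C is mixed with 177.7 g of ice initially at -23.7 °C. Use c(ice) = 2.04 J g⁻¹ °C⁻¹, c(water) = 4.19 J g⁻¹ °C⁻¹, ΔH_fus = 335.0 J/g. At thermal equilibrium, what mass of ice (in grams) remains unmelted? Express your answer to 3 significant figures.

Heat to warm all ice to 0 °C: 177.7×2.04×23.7 = 8591.4 J
Heat released by water cooling to 0 °C: 154.2×4.19×56.8 = 36698 J
36698 J < 8591.4 + 177.7×335.0 = 68120.9 J, so not all ice melts; final T = 0 °C.
Heat left for melting: 36698 − 8591.4 = 28106.6 J
Mass melted = 28106.6 / 335.0 = 83.90 g
Ice remaining = 177.7 − 83.90 = 93.80 g

m_ice remaining = 93.8 g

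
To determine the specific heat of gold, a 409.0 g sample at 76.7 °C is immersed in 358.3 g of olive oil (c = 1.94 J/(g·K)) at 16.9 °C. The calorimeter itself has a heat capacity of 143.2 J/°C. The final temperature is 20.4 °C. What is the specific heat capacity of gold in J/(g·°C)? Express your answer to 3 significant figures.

q_gained = (358.3 × 1.94 + 143.2) × (20.4 − 16.9) = 2934 J
q_lost = 409.0 × c × (76.7 − 20.4) = 23026.7 c
Set equal: c = 2934 / 23026.7 = 0.127 J/(g·°C)

c = 0.127 J/(g·°C)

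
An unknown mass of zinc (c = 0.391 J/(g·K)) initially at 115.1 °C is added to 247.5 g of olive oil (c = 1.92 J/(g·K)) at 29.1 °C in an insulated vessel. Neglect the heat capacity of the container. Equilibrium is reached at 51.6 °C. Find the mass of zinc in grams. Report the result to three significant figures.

m = 431 g

q_gained = (247.5 × 1.92) × (51.6 − 29.1) = 10690 J
q_lost = m × 0.391 × (115.1 − 51.6) = 24.8285 m
m = 10690 / 24.8285 = 431 g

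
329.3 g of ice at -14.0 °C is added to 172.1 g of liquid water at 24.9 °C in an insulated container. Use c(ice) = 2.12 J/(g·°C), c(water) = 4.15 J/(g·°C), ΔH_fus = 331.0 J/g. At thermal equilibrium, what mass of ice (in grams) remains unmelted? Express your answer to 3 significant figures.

Heat to warm all ice to 0 °C: 329.3×2.12×14.0 = 9773.6 J
Heat released by water cooling to 0 °C: 172.1×4.15×24.9 = 17784 J
17784 J < 9773.6 + 329.3×331.0 = 118771.9 J, so not all ice melts; final T = 0 °C.
Heat left for melting: 17784 − 9773.6 = 8010.4 J
Mass melted = 8010.4 / 331.0 = 24.20 g
Ice remaining = 329.3 − 24.20 = 305.10 g

m_ice remaining = 305 g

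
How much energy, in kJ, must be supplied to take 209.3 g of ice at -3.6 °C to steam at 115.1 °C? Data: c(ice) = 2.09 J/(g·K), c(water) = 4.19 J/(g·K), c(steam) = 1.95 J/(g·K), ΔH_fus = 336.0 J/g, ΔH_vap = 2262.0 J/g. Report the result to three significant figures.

q = 639 kJ

q1 (heat ice -3.6→0.0 °C): 209.3 × 2.09 × 3.6 = 1575 J
q2 (melt at 0 °C): 209.3 × 336.0 = 70325 J
q3 (heat water 0.0→100.0 °C): 209.3 × 4.19 × 100.0 = 87697 J
q4 (vaporize at 100 °C): 209.3 × 2262.0 = 473437 J
q5 (heat steam 100.0→115.1 °C): 209.3 × 1.95 × 15.1 = 6163 J
Total: 1575 + 70325 + 87697 + 473437 + 6163 = 639197 J = 639 kJ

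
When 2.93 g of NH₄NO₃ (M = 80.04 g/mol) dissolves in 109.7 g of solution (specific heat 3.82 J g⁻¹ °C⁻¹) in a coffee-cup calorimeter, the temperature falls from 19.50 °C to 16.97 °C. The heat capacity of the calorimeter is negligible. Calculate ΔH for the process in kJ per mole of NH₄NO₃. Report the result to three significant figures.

ΔH = 29.0 kJ/mol

|ΔT| = |16.97 − 19.50| = 2.53 °C
|q_surr| = (109.7 × 3.82) × 2.53 = 419.054 × 2.53 = 1060 J
n(NH₄NO₃) = 2.93 / 80.04 = 0.03661 mol
Temperature fell, so q_rxn = +|q_surr| = 1.060 kJ
ΔH = q_rxn / n = 28.95 kJ/mol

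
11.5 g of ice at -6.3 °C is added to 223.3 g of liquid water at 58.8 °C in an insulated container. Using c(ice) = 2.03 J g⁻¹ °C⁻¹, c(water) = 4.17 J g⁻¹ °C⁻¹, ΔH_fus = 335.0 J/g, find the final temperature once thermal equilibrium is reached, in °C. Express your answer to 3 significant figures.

T_f = 51.8 °C

Heat to bring ice to 0 °C and melt it: q₁ = 11.5×2.03×6.3 + 11.5×335.0 = 3999.6 J
Heat the water can supply cooling to 0 °C: 223.3×4.17×58.8 = 54752.3 J > q₁, so all ice melts.
Energy balance: 223.3×4.17×(58.8 − T) = 3999.6 + 11.5×4.17×(T − 0)
931.161(58.8 − T) = 3999.6 + 47.955 T
54752.3 − 3999.6 = 979.116 T
T = 50752.7 / 979.116 = 51.84 °C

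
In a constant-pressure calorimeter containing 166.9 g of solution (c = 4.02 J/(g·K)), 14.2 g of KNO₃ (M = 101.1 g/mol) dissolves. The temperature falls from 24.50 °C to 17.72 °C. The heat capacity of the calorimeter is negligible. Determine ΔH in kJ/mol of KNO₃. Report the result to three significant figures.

|ΔT| = |17.72 − 24.50| = 6.78 °C
|q_surr| = (166.9 × 4.02) × 6.78 = 670.938 × 6.78 = 4549 J
n(KNO₃) = 14.2 / 101.1 = 0.1405 mol
Temperature fell, so q_rxn = +|q_surr| = 4.549 kJ
ΔH = q_rxn / n = 32.38 kJ/mol

ΔH = 32.4 kJ/mol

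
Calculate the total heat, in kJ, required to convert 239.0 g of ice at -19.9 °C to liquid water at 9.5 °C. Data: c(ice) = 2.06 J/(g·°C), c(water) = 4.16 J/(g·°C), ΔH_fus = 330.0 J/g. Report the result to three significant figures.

q1 (heat ice -19.9→0.0 °C): 239.0 × 2.06 × 19.9 = 9798 J
q2 (melt at 0 °C): 239.0 × 330.0 = 78870 J
q3 (heat water 0.0→9.5 °C): 239.0 × 4.16 × 9.5 = 9445 J
Total: 9798 + 78870 + 9445 = 98113 J = 98.1 kJ

q = 98.1 kJ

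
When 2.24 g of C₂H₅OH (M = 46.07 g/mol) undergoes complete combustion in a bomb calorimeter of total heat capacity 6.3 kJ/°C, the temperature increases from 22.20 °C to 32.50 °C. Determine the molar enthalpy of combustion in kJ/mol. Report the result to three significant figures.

ΔT = 32.50 − 22.20 = 10.30 °C
q_cal = C_cal × ΔT = 6.3 × 10.30 = 64.89 kJ
n = 2.24 / 46.07 = 0.04862 mol
q_rxn = −q_cal = -64.89 kJ
ΔH = -64.89 / 0.04862 = -1334.6 kJ/mol

ΔH = -1330 kJ/mol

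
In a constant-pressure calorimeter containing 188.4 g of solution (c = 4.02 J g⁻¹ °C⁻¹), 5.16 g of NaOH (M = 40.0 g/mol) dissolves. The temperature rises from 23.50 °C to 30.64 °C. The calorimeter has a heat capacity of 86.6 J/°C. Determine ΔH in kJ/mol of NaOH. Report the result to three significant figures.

ΔH = -46.7 kJ/mol

|ΔT| = |30.64 − 23.50| = 7.14 °C
|q_surr| = (188.4 × 4.02 + 86.6) × 7.14 = 843.968 × 7.14 = 6026 J
n(NaOH) = 5.16 / 40.0 = 0.1290 mol
Temperature rose, so q_rxn = −|q_surr| = -6.026 kJ
ΔH = q_rxn / n = -46.71 kJ/mol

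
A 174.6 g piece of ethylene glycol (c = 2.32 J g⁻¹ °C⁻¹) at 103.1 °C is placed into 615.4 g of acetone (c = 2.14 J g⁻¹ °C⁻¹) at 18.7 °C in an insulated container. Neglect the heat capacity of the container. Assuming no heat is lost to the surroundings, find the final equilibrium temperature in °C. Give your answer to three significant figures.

T_f = 38.6 °C

Heat lost by ethylene glycol = heat gained by acetone.
(174.6)(2.32)(103.1 − T) = (615.4)(2.14)(T − 18.7)
405.072 (103.1 − T) = 1316.956 (T − 18.7)
41763 − 405.072 T = 1316.956 T − 24627
66390 = 1722.028 T
T = 38.55 °C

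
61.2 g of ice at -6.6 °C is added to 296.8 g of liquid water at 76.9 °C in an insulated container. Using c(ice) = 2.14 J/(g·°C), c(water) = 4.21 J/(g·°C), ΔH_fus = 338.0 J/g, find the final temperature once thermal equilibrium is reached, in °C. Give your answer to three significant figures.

T_f = 49.5 °C

Heat to bring ice to 0 °C and melt it: q₁ = 61.2×2.14×6.6 + 61.2×338.0 = 21550 J
Heat the water can supply cooling to 0 °C: 296.8×4.21×76.9 = 96088.7 J > q₁, so all ice melts.
Energy balance: 296.8×4.21×(76.9 − T) = 21550 + 61.2×4.21×(T − 0)
1249.528(76.9 − T) = 21550 + 257.652 T
96088.7 − 21550 = 1507.180 T
T = 74538.7 / 1507.180 = 49.46 °C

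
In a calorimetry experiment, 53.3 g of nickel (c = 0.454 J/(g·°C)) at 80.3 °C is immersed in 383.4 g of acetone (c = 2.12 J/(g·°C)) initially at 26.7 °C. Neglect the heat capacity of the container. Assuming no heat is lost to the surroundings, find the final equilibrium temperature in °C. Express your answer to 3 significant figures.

T_f = 28.2 °C

Heat lost by nickel = heat gained by acetone.
(53.3)(0.454)(80.3 − T) = (383.4)(2.12)(T − 26.7)
24.1982 (80.3 − T) = 812.808 (T − 26.7)
1943.1 − 24.1982 T = 812.808 T − 21702
23645.1 = 837.0062 T
T = 28.2496 °C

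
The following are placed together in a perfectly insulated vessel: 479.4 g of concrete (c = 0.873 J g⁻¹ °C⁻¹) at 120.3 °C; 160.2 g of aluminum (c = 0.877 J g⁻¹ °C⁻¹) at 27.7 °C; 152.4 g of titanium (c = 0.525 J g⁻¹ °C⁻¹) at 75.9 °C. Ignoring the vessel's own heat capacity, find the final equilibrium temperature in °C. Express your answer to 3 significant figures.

Σ mᵢcᵢ(T − Tᵢ) = 0  ⇒  T = Σ mᵢcᵢTᵢ / Σ mᵢcᵢ
Σ mᵢcᵢ = 479.4×0.873 + 160.2×0.877 + 152.4×0.525 = 639.0216
Σ mᵢcᵢTᵢ = 418.5162×120.3 + 140.4954×27.7 + 80.01×75.9 = 60312
T = 60312 / 639.0216 = 94.38 °C

T_f = 94.4 °C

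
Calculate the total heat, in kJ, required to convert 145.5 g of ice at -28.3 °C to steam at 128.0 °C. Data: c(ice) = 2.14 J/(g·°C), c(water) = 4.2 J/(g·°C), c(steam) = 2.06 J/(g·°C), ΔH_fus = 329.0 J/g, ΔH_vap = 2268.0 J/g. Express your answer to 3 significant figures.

q1 (heat ice -28.3→0.0 °C): 145.5 × 2.14 × 28.3 = 8812 J
q2 (melt at 0 °C): 145.5 × 329.0 = 47870 J
q3 (heat water 0.0→100.0 °C): 145.5 × 4.2 × 100.0 = 61110 J
q4 (vaporize at 100 °C): 145.5 × 2268.0 = 329994 J
q5 (heat steam 100.0→128.0 °C): 145.5 × 2.06 × 28.0 = 8392 J
Total: 8812 + 47870 + 61110 + 329994 + 8392 = 456178 J = 456 kJ

q = 456 kJ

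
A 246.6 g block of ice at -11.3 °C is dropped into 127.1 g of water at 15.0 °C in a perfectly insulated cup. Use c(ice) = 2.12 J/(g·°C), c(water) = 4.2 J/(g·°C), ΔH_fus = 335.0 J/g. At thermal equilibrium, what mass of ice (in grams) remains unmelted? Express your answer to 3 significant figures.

m_ice remaining = 240 g

Heat to warm all ice to 0 °C: 246.6×2.12×11.3 = 5907.5 J
Heat released by water cooling to 0 °C: 127.1×4.2×15.0 = 8007.3 J
8007.3 J < 5907.5 + 246.6×335.0 = 88518.5 J, so not all ice melts; final T = 0 °C.
Heat left for melting: 8007.3 − 5907.5 = 2099.8 J
Mass melted = 2099.8 / 335.0 = 6.268 g
Ice remaining = 246.6 − 6.268 = 240.332 g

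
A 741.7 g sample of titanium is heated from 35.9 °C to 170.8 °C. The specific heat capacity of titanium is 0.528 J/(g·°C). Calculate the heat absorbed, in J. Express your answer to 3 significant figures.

q = m c ΔT = 741.7 × 0.528 × (170.8 − 35.9)
q = 741.7 × 0.528 × 134.9 = 52830 J

q = 52800 J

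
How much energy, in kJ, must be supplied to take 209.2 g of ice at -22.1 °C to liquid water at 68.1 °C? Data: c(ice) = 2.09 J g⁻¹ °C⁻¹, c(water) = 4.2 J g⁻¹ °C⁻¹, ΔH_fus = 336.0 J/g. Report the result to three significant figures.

q1 (heat ice -22.1→0.0 °C): 209.2 × 2.09 × 22.1 = 9663 J
q2 (melt at 0 °C): 209.2 × 336.0 = 70291 J
q3 (heat water 0.0→68.1 °C): 209.2 × 4.2 × 68.1 = 59835 J
Total: 9663 + 70291 + 59835 = 139789 J = 140 kJ

q = 140 kJ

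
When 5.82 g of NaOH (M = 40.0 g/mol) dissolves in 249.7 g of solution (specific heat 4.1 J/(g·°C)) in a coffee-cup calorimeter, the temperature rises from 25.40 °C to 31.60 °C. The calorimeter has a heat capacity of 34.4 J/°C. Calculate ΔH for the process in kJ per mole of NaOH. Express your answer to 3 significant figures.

|ΔT| = |31.60 − 25.40| = 6.20 °C
|q_surr| = (249.7 × 4.1 + 34.4) × 6.20 = 1058.17 × 6.20 = 6561 J
n(NaOH) = 5.82 / 40.0 = 0.1455 mol
Temperature rose, so q_rxn = −|q_surr| = -6.561 kJ
ΔH = q_rxn / n = -45.09 kJ/mol

ΔH = -45.1 kJ/mol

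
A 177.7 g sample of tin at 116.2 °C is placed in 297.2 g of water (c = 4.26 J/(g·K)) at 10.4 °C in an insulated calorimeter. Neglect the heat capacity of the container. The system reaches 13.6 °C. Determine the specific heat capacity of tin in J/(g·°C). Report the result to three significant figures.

q_gained = (297.2 × 4.26) × (13.6 − 10.4) = 4051 J
q_lost = 177.7 × c × (116.2 − 13.6) = 18232.02 c
Set equal: c = 4051 / 18232.02 = 0.222 J/(g·°C)

c = 0.222 J/(g·°C)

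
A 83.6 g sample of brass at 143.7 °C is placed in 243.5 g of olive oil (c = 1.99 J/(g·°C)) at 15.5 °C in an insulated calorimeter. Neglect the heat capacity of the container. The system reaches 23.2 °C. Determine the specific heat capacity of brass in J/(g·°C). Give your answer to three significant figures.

c = 0.370 J/(g·°C)

q_gained = (243.5 × 1.99) × (23.2 − 15.5) = 3731 J
q_lost = 83.6 × c × (143.7 − 23.2) = 10073.8 c
Set equal: c = 3731 / 10073.8 = 0.370 J/(g·°C)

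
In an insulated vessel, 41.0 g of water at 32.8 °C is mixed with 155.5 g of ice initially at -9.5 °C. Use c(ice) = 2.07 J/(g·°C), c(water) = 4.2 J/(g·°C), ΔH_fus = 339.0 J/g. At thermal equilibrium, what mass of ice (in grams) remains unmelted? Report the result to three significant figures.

m_ice remaining = 148 g

Heat to warm all ice to 0 °C: 155.5×2.07×9.5 = 3057.9 J
Heat released by water cooling to 0 °C: 41.0×4.2×32.8 = 5648.2 J
5648.2 J < 3057.9 + 155.5×339.0 = 55772.4 J, so not all ice melts; final T = 0 °C.
Heat left for melting: 5648.2 − 3057.9 = 2590.3 J
Mass melted = 2590.3 / 339.0 = 7.641 g
Ice remaining = 155.5 − 7.641 = 147.859 g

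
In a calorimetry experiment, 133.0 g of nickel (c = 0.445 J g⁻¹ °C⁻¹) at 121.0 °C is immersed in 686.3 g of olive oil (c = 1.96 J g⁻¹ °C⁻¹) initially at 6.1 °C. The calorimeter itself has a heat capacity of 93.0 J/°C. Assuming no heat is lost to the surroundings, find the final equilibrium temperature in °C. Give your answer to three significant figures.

Heat lost by nickel = heat gained by olive oil + calorimeter.
(133.0)(0.445)(121.0 − T) = [(686.3)(1.96) + 93.0](T − 6.1)
59.185 (121.0 − T) = 1438.148 (T − 6.1)
7161.4 − 59.185 T = 1438.148 T − 8772.7
15934.1 = 1497.333 T
T = 10.64 °C

T_f = 10.6 °C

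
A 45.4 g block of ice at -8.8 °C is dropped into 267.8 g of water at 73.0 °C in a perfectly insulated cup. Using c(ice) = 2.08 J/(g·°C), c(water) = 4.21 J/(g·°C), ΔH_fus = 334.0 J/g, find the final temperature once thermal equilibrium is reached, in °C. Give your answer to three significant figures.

T_f = 50.3 °C

Heat to bring ice to 0 °C and melt it: q₁ = 45.4×2.08×8.8 + 45.4×334.0 = 15995 J
Heat the water can supply cooling to 0 °C: 267.8×4.21×73.0 = 82303.0 J > q₁, so all ice melts.
Energy balance: 267.8×4.21×(73.0 − T) = 15995 + 45.4×4.21×(T − 0)
1127.438(73.0 − T) = 15995 + 191.134 T
82303.0 − 15995 = 1318.572 T
T = 66308.0 / 1318.572 = 50.29 °C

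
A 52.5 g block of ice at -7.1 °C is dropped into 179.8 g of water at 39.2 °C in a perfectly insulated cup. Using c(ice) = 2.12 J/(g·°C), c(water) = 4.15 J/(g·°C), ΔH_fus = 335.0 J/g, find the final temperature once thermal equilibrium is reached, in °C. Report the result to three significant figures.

T_f = 11.3 °C

Heat to bring ice to 0 °C and melt it: q₁ = 52.5×2.12×7.1 + 52.5×335.0 = 18378 J
Heat the water can supply cooling to 0 °C: 179.8×4.15×39.2 = 29249.9 J > q₁, so all ice melts.
Energy balance: 179.8×4.15×(39.2 − T) = 18378 + 52.5×4.15×(T − 0)
746.17(39.2 − T) = 18378 + 217.875 T
29249.9 − 18378 = 964.045 T
T = 10871.9 / 964.045 = 11.28 °C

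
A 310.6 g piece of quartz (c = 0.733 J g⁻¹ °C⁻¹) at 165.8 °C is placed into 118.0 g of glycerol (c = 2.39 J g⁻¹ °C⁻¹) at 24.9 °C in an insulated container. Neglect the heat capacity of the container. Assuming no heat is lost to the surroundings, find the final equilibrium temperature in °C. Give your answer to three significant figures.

Heat lost by quartz = heat gained by glycerol.
(310.6)(0.733)(165.8 − T) = (118.0)(2.39)(T − 24.9)
227.6698 (165.8 − T) = 282.02 (T − 24.9)
37748 − 227.6698 T = 282.02 T − 7022.3
44770.3 = 509.6898 T
T = 87.84 °C

T_f = 87.8 °C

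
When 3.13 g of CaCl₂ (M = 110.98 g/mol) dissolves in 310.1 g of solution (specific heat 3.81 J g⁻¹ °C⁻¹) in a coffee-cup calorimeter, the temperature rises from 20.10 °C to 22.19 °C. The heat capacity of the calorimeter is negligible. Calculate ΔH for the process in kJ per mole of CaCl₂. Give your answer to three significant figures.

ΔH = -87.6 kJ/mol

|ΔT| = |22.19 − 20.10| = 2.09 °C
|q_surr| = (310.1 × 3.81) × 2.09 = 1181.481 × 2.09 = 2469 J
n(CaCl₂) = 3.13 / 110.98 = 0.02820 mol
Temperature rose, so q_rxn = −|q_surr| = -2.469 kJ
ΔH = q_rxn / n = -87.55 kJ/mol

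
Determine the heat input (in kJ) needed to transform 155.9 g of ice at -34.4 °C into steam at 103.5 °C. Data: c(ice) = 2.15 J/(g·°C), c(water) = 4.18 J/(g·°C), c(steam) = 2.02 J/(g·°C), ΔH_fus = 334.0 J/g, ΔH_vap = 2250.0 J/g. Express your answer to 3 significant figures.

q1 (heat ice -34.4→0.0 °C): 155.9 × 2.15 × 34.4 = 11530 J
q2 (melt at 0 °C): 155.9 × 334.0 = 52071 J
q3 (heat water 0.0→100.0 °C): 155.9 × 4.18 × 100.0 = 65166 J
q4 (vaporize at 100 °C): 155.9 × 2250.0 = 350775 J
q5 (heat steam 100.0→103.5 °C): 155.9 × 2.02 × 3.5 = 1102 J
Total: 11530 + 52071 + 65166 + 350775 + 1102 = 480644 J = 481 kJ

q = 481 kJ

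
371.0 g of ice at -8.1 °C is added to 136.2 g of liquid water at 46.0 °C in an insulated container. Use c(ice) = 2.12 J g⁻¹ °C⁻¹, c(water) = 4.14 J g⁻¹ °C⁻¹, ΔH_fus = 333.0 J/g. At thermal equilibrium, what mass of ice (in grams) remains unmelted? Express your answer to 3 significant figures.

Heat to warm all ice to 0 °C: 371.0×2.12×8.1 = 6370.8 J
Heat released by water cooling to 0 °C: 136.2×4.14×46.0 = 25938 J
25938 J < 6370.8 + 371.0×333.0 = 129913.8 J, so not all ice melts; final T = 0 °C.
Heat left for melting: 25938 − 6370.8 = 19567.2 J
Mass melted = 19567.2 / 333.0 = 58.76 g
Ice remaining = 371.0 − 58.76 = 312.24 g

m_ice remaining = 312 g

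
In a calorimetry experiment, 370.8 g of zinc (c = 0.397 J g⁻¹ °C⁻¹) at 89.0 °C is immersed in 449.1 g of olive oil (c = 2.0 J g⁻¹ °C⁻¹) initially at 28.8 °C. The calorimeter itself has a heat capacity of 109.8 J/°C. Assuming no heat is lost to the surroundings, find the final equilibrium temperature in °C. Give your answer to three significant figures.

T_f = 36.5 °C

Heat lost by zinc = heat gained by olive oil + calorimeter.
(370.8)(0.397)(89.0 − T) = [(449.1)(2.0) + 109.8](T − 28.8)
147.2076 (89.0 − T) = 1008.0 (T − 28.8)
13101 − 147.2076 T = 1008.0 T − 29030
42131 = 1155.2076 T
T = 36.47 °C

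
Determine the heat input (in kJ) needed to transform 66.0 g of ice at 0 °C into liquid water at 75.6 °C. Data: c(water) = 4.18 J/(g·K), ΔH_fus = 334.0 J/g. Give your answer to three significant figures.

q = 42.9 kJ

q1 (melt at 0 °C): 66.0 × 334.0 = 22044 J
q2 (heat water 0.0→75.6 °C): 66.0 × 4.18 × 75.6 = 20857 J
Total: 22044 + 20857 = 42901 J = 42.9 kJ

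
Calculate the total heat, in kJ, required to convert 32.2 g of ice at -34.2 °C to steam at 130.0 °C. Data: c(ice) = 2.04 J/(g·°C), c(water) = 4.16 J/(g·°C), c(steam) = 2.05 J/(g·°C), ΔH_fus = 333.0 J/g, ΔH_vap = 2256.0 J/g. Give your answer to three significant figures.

q1 (heat ice -34.2→0.0 °C): 32.2 × 2.04 × 34.2 = 2247 J
q2 (melt at 0 °C): 32.2 × 333.0 = 10723 J
q3 (heat water 0.0→100.0 °C): 32.2 × 4.16 × 100.0 = 13395 J
q4 (vaporize at 100 °C): 32.2 × 2256.0 = 72643 J
q5 (heat steam 100.0→130.0 °C): 32.2 × 2.05 × 30.0 = 1980 J
Total: 2247 + 10723 + 13395 + 72643 + 1980 = 100988 J = 101 kJ

q = 101 kJ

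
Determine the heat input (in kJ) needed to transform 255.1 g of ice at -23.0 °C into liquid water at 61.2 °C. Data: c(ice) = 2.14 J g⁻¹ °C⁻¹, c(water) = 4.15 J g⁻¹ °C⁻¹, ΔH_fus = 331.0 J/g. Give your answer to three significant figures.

q1 (heat ice -23.0→0.0 °C): 255.1 × 2.14 × 23.0 = 12556 J
q2 (melt at 0 °C): 255.1 × 331.0 = 84438 J
q3 (heat water 0.0→61.2 °C): 255.1 × 4.15 × 61.2 = 64790 J
Total: 12556 + 84438 + 64790 = 161784 J = 162 kJ

q = 162 kJ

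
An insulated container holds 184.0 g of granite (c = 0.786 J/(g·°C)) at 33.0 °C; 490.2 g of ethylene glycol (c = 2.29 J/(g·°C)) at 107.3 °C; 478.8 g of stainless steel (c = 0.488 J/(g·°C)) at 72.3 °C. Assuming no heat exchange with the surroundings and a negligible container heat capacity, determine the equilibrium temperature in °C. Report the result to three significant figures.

Σ mᵢcᵢ(T − Tᵢ) = 0  ⇒  T = Σ mᵢcᵢTᵢ / Σ mᵢcᵢ
Σ mᵢcᵢ = 184.0×0.786 + 490.2×2.29 + 478.8×0.488 = 1500.8364
Σ mᵢcᵢTᵢ = 144.624×33.0 + 1122.558×107.3 + 233.6544×72.3 = 142120
T = 142120 / 1500.8364 = 94.69 °C

T_f = 94.7 °C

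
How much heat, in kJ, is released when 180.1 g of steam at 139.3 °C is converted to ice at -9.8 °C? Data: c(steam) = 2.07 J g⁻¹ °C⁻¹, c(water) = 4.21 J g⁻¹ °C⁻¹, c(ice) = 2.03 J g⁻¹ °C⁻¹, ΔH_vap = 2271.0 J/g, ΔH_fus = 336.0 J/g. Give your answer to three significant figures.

q = 564 kJ

q1 (cool steam 139.3→100 °C): 180.1 × 2.07 × 39.3 = 14651 J
q2 (condense at 100 °C): 180.1 × 2271.0 = 409007 J
q3 (cool water 100→0 °C): 180.1 × 4.21 × 100.0 = 75822 J
q4 (freeze at 0 °C): 180.1 × 336.0 = 60514 J
q5 (cool ice 0→-9.8 °C): 180.1 × 2.03 × 9.8 = 3583 J
Total: 14651 + 409007 + 75822 + 60514 + 3583 = 563577 J = 564 kJ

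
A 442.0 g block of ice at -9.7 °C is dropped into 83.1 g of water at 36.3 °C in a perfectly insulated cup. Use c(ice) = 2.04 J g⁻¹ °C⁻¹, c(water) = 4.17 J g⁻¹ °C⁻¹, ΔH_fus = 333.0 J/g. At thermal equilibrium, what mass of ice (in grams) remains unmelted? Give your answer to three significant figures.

m_ice remaining = 430 g

Heat to warm all ice to 0 °C: 442.0×2.04×9.7 = 8746.3 J
Heat released by water cooling to 0 °C: 83.1×4.17×36.3 = 12579 J
12579 J < 8746.3 + 442.0×333.0 = 155932.3 J, so not all ice melts; final T = 0 °C.
Heat left for melting: 12579 − 8746.3 = 3832.7 J
Mass melted = 3832.7 / 333.0 = 11.51 g
Ice remaining = 442.0 − 11.51 = 430.49 g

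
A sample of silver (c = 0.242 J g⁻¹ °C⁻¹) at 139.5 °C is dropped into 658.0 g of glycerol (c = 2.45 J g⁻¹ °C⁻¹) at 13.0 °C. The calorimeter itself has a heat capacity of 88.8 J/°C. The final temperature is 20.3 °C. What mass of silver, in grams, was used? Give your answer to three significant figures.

m = 430 g

q_gained = (658.0 × 2.45 + 88.8) × (20.3 − 13.0) = 12417 J
q_lost = m × 0.242 × (139.5 − 20.3) = 28.8464 m
m = 12417 / 28.8464 = 430 g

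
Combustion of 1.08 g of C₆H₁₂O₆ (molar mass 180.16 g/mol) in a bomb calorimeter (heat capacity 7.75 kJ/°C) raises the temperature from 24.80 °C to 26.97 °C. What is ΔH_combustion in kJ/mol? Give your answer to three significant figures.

ΔH = -2810 kJ/mol

ΔT = 26.97 − 24.80 = 2.17 °C
q_cal = C_cal × ΔT = 7.75 × 2.17 = 16.8175 kJ
n = 1.08 / 180.16 = 0.005995 mol
q_rxn = −q_cal = -16.8175 kJ
ΔH = -16.8175 / 0.005995 = -2805 kJ/mol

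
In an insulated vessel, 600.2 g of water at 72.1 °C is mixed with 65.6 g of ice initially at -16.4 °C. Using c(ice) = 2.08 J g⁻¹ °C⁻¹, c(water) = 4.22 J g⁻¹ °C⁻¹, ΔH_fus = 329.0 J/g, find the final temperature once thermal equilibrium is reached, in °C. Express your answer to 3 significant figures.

T_f = 56.5 °C

Heat to bring ice to 0 °C and melt it: q₁ = 65.6×2.08×16.4 + 65.6×329.0 = 23820 J
Heat the water can supply cooling to 0 °C: 600.2×4.22×72.1 = 182618 J > q₁, so all ice melts.
Energy balance: 600.2×4.22×(72.1 − T) = 23820 + 65.6×4.22×(T − 0)
2532.844(72.1 − T) = 23820 + 276.832 T
182618 − 23820 = 2809.676 T
T = 158798 / 2809.676 = 56.52 °C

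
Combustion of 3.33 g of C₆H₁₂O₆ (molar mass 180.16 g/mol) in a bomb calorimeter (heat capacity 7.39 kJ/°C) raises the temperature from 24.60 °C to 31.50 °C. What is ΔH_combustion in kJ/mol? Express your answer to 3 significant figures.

ΔH = -2760 kJ/mol

ΔT = 31.50 − 24.60 = 6.90 °C
q_cal = C_cal × ΔT = 7.39 × 6.90 = 50.991 kJ
n = 3.33 / 180.16 = 0.01848 mol
q_rxn = −q_cal = -50.991 kJ
ΔH = -50.991 / 0.01848 = -2759 kJ/mol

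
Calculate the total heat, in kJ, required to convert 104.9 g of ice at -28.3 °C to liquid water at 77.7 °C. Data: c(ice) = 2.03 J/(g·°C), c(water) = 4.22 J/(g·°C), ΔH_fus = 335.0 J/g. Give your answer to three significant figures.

q = 75.6 kJ

q1 (heat ice -28.3→0.0 °C): 104.9 × 2.03 × 28.3 = 6026 J
q2 (melt at 0 °C): 104.9 × 335.0 = 35142 J
q3 (heat water 0.0→77.7 °C): 104.9 × 4.22 × 77.7 = 34396 J
Total: 6026 + 35142 + 34396 = 75564 J = 75.6 kJ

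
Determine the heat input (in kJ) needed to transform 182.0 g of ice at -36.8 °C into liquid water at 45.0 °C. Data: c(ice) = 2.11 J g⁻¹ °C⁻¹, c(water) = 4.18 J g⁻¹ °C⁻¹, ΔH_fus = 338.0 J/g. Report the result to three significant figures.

q1 (heat ice -36.8→0.0 °C): 182.0 × 2.11 × 36.8 = 14132 J
q2 (melt at 0 °C): 182.0 × 338.0 = 61516 J
q3 (heat water 0.0→45.0 °C): 182.0 × 4.18 × 45.0 = 34234 J
Total: 14132 + 61516 + 34234 = 109882 J = 110 kJ

q = 110 kJ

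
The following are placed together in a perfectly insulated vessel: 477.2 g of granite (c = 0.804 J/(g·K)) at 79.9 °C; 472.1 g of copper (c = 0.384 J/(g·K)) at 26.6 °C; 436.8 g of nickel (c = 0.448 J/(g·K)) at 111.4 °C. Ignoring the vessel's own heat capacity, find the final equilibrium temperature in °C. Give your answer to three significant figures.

T_f = 75.3 °C

Σ mᵢcᵢ(T − Tᵢ) = 0  ⇒  T = Σ mᵢcᵢTᵢ / Σ mᵢcᵢ
Σ mᵢcᵢ = 477.2×0.804 + 472.1×0.384 + 436.8×0.448 = 760.6416
Σ mᵢcᵢTᵢ = 383.6688×79.9 + 181.2864×26.6 + 195.6864×111.4 = 57277
T = 57277 / 760.6416 = 75.30 °C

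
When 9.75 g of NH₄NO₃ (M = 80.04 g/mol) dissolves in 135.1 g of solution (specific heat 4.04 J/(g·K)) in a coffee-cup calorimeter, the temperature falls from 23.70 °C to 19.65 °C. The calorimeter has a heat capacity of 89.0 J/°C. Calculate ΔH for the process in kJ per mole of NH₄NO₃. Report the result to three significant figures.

|ΔT| = |19.65 − 23.70| = 4.05 °C
|q_surr| = (135.1 × 4.04 + 89.0) × 4.05 = 634.804 × 4.05 = 2571 J
n(NH₄NO₃) = 9.75 / 80.04 = 0.1218 mol
Temperature fell, so q_rxn = +|q_surr| = 2.571 kJ
ΔH = q_rxn / n = 21.11 kJ/mol

ΔH = 21.1 kJ/mol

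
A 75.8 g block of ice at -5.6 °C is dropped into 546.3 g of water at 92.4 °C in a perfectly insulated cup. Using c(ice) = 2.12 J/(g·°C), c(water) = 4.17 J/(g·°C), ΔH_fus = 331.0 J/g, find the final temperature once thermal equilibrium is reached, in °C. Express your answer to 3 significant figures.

Heat to bring ice to 0 °C and melt it: q₁ = 75.8×2.12×5.6 + 75.8×331.0 = 25990 J
Heat the water can supply cooling to 0 °C: 546.3×4.17×92.4 = 210494 J > q₁, so all ice melts.
Energy balance: 546.3×4.17×(92.4 − T) = 25990 + 75.8×4.17×(T − 0)
2278.071(92.4 − T) = 25990 + 316.086 T
210494 − 25990 = 2594.157 T
T = 184504 / 2594.157 = 71.12 °C

T_f = 71.1 °C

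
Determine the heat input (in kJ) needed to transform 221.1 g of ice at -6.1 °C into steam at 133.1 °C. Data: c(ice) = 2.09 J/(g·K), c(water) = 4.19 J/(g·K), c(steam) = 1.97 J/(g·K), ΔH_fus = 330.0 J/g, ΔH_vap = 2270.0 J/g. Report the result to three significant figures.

q1 (heat ice -6.1→0.0 °C): 221.1 × 2.09 × 6.1 = 2819 J
q2 (melt at 0 °C): 221.1 × 330.0 = 72963 J
q3 (heat water 0.0→100.0 °C): 221.1 × 4.19 × 100.0 = 92641 J
q4 (vaporize at 100 °C): 221.1 × 2270.0 = 501897 J
q5 (heat steam 100.0→133.1 °C): 221.1 × 1.97 × 33.1 = 14417 J
Total: 2819 + 72963 + 92641 + 501897 + 14417 = 684737 J = 685 kJ

q = 685 kJ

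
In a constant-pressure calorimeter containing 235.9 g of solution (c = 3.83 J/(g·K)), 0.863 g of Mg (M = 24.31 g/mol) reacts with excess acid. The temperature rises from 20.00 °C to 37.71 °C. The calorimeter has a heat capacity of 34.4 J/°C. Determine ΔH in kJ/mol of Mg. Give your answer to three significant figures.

ΔH = -468 kJ/mol

|ΔT| = |37.71 − 20.00| = 17.71 °C
|q_surr| = (235.9 × 3.83 + 34.4) × 17.71 = 937.897 × 17.71 = 16610 J
n(Mg) = 0.863 / 24.31 = 0.03550 mol
Temperature rose, so q_rxn = −|q_surr| = -16.61 kJ
ΔH = q_rxn / n = -467.9 kJ/mol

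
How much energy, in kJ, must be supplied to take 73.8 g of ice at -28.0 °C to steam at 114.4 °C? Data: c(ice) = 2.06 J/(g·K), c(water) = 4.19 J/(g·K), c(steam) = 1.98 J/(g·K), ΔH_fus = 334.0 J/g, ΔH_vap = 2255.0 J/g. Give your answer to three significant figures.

q1 (heat ice -28.0→0.0 °C): 73.8 × 2.06 × 28.0 = 4257 J
q2 (melt at 0 °C): 73.8 × 334.0 = 24649 J
q3 (heat water 0.0→100.0 °C): 73.8 × 4.19 × 100.0 = 30922 J
q4 (vaporize at 100 °C): 73.8 × 2255.0 = 166419 J
q5 (heat steam 100.0→114.4 °C): 73.8 × 1.98 × 14.4 = 2104 J
Total: 4257 + 24649 + 30922 + 166419 + 2104 = 228351 J = 228 kJ

q = 228 kJ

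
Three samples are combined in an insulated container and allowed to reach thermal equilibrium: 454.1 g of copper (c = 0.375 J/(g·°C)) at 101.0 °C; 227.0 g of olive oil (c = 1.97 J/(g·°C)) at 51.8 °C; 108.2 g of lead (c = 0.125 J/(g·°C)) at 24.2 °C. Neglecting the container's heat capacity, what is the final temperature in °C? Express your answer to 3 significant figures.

Σ mᵢcᵢ(T − Tᵢ) = 0  ⇒  T = Σ mᵢcᵢTᵢ / Σ mᵢcᵢ
Σ mᵢcᵢ = 454.1×0.375 + 227.0×1.97 + 108.2×0.125 = 631.0025
Σ mᵢcᵢTᵢ = 170.2875×101.0 + 447.19×51.8 + 13.525×24.2 = 40691
T = 40691 / 631.0025 = 64.49 °C

T_f = 64.5 °C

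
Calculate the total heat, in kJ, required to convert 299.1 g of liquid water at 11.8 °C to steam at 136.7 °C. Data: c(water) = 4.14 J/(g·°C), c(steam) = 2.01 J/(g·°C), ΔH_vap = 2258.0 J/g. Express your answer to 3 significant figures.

q = 807 kJ

q1 (heat water 11.8→100.0 °C): 299.1 × 4.14 × 88.2 = 109216 J
q2 (vaporize at 100 °C): 299.1 × 2258.0 = 675368 J
q3 (heat steam 100.0→136.7 °C): 299.1 × 2.01 × 36.7 = 22064 J
Total: 109216 + 675368 + 22064 = 806648 J = 807 kJ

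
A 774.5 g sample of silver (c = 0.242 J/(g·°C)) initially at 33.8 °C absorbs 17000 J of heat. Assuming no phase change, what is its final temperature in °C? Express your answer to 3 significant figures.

T_f = 125 °C

ΔT = q / (m c) = 17000 / (774.5 × 0.242) = 90.70 °C
T_f = 33.8 + 90.70 = 124.50 °C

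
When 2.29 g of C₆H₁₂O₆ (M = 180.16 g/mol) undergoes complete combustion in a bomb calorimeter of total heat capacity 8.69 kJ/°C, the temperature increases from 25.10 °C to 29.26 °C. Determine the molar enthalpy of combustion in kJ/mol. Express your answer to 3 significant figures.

ΔT = 29.26 − 25.10 = 4.16 °C
q_cal = C_cal × ΔT = 8.69 × 4.16 = 36.1504 kJ
n = 2.29 / 180.16 = 0.01271 mol
q_rxn = −q_cal = -36.1504 kJ
ΔH = -36.1504 / 0.01271 = -2844 kJ/mol

ΔH = -2840 kJ/mol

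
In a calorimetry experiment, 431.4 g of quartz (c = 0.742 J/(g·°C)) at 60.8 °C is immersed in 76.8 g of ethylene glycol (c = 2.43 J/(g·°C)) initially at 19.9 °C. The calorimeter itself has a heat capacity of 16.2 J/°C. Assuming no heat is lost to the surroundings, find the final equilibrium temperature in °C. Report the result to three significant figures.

T_f = 44.9 °C

Heat lost by quartz = heat gained by ethylene glycol + calorimeter.
(431.4)(0.742)(60.8 − T) = [(76.8)(2.43) + 16.2](T − 19.9)
320.0988 (60.8 − T) = 202.824 (T − 19.9)
19462 − 320.0988 T = 202.824 T − 4036.2
23498.2 = 522.9228 T
T = 44.94 °C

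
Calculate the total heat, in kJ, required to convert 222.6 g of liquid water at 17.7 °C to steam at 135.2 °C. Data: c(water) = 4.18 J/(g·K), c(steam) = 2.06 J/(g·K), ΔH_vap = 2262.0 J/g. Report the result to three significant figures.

q1 (heat water 17.7→100.0 °C): 222.6 × 4.18 × 82.3 = 76578 J
q2 (vaporize at 100 °C): 222.6 × 2262.0 = 503521 J
q3 (heat steam 100.0→135.2 °C): 222.6 × 2.06 × 35.2 = 16141 J
Total: 76578 + 503521 + 16141 = 596240 J = 596 kJ

q = 596 kJ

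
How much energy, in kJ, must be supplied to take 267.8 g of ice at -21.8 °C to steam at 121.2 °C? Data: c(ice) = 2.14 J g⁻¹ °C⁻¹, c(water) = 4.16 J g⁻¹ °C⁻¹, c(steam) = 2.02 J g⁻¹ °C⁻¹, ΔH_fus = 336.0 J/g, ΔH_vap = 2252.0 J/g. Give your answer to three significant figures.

q1 (heat ice -21.8→0.0 °C): 267.8 × 2.14 × 21.8 = 12493 J
q2 (melt at 0 °C): 267.8 × 336.0 = 89981 J
q3 (heat water 0.0→100.0 °C): 267.8 × 4.16 × 100.0 = 111405 J
q4 (vaporize at 100 °C): 267.8 × 2252.0 = 603086 J
q5 (heat steam 100.0→121.2 °C): 267.8 × 2.02 × 21.2 = 11468 J
Total: 12493 + 89981 + 111405 + 603086 + 11468 = 828433 J = 828 kJ

q = 828 kJ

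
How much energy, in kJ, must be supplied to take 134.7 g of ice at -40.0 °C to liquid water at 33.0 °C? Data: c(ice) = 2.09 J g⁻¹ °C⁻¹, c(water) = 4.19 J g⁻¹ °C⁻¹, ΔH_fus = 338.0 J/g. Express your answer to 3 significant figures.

q = 75.4 kJ

q1 (heat ice -40.0→0.0 °C): 134.7 × 2.09 × 40.0 = 11261 J
q2 (melt at 0 °C): 134.7 × 338.0 = 45529 J
q3 (heat water 0.0→33.0 °C): 134.7 × 4.19 × 33.0 = 18625 J
Total: 11261 + 45529 + 18625 = 75415 J = 75.4 kJ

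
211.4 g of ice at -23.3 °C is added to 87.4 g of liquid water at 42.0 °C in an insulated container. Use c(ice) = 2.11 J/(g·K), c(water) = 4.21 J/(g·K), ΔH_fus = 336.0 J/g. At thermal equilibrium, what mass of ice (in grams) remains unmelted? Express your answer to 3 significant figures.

Heat to warm all ice to 0 °C: 211.4×2.11×23.3 = 10393 J
Heat released by water cooling to 0 °C: 87.4×4.21×42.0 = 15454 J
15454 J < 10393 + 211.4×336.0 = 81423.4 J, so not all ice melts; final T = 0 °C.
Heat left for melting: 15454 − 10393 = 5061 J
Mass melted = 5061 / 336.0 = 15.06 g
Ice remaining = 211.4 − 15.06 = 196.34 g

m_ice remaining = 196 g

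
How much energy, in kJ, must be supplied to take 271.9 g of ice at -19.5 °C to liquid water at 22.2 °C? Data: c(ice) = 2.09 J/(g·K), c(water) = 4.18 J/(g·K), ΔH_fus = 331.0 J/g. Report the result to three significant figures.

q1 (heat ice -19.5→0.0 °C): 271.9 × 2.09 × 19.5 = 11081 J
q2 (melt at 0 °C): 271.9 × 331.0 = 89999 J
q3 (heat water 0.0→22.2 °C): 271.9 × 4.18 × 22.2 = 25231 J
Total: 11081 + 89999 + 25231 = 126311 J = 126 kJ

q = 126 kJ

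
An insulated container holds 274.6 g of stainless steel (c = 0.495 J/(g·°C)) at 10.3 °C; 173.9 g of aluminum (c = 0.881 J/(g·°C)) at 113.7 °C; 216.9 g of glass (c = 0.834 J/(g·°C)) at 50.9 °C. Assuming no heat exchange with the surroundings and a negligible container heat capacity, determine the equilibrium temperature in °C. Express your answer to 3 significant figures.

T_f = 59.6 °C

Σ mᵢcᵢ(T − Tᵢ) = 0  ⇒  T = Σ mᵢcᵢTᵢ / Σ mᵢcᵢ
Σ mᵢcᵢ = 274.6×0.495 + 173.9×0.881 + 216.9×0.834 = 470.0275
Σ mᵢcᵢTᵢ = 135.927×10.3 + 153.2059×113.7 + 180.8946×50.9 = 28027
T = 28027 / 470.0275 = 59.63 °C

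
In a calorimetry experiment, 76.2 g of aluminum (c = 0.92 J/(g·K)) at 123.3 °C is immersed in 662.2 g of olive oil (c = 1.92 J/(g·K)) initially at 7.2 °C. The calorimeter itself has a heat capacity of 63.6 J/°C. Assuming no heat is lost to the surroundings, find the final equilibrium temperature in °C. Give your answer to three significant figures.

T_f = 13.0 °C

Heat lost by aluminum = heat gained by olive oil + calorimeter.
(76.2)(0.92)(123.3 − T) = [(662.2)(1.92) + 63.6](T − 7.2)
70.104 (123.3 − T) = 1335.024 (T − 7.2)
8643.8 − 70.104 T = 1335.024 T − 9612.2
18256.0 = 1405.128 T
T = 12.99 °C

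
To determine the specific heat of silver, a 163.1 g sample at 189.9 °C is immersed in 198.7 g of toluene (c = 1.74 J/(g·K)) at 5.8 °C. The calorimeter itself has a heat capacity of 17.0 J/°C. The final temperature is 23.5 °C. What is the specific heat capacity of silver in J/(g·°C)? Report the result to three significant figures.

c = 0.237 J/(g·°C)

q_gained = (198.7 × 1.74 + 17.0) × (23.5 − 5.8) = 6420 J
q_lost = 163.1 × c × (189.9 − 23.5) = 27139.84 c
Set equal: c = 6420 / 27139.84 = 0.237 J/(g·°C)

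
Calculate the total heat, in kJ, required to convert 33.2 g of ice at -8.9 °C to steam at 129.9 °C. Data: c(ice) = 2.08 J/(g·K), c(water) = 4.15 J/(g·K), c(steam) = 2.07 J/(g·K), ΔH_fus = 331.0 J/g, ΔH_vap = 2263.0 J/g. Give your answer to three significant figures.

q1 (heat ice -8.9→0.0 °C): 33.2 × 2.08 × 8.9 = 615 J
q2 (melt at 0 °C): 33.2 × 331.0 = 10989 J
q3 (heat water 0.0→100.0 °C): 33.2 × 4.15 × 100.0 = 13778 J
q4 (vaporize at 100 °C): 33.2 × 2263.0 = 75132 J
q5 (heat steam 100.0→129.9 °C): 33.2 × 2.07 × 29.9 = 2055 J
Total: 615 + 10989 + 13778 + 75132 + 2055 = 102569 J = 103 kJ

q = 103 kJ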